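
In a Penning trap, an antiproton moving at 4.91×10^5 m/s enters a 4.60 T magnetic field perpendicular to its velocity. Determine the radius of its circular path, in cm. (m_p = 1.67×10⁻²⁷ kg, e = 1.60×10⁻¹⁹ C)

The magnetic force provides the centripetal force: qvB = mv²/r, so r = mv/(qB).
r = (1.67×10^-27 kg)(4.91×10^5 m/s) / [(1×1.60×10^-19 C)(4.60 T)] = 1.11×10^-3 m.

r ≈ 0.111 cm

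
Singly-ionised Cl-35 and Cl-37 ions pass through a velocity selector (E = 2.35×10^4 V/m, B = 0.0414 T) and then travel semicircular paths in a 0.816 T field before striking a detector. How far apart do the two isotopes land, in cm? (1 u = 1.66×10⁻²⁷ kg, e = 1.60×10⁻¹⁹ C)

Δd ≈ 2.89 cm

Both emerge at v = E/B₁ = 5.68×10^5 m/s.
r = mv/(qB₂), so r₁ = 0.2526 m and r₂ = 0.2670 m, giving Δr = 0.0144 m.
After a semicircle each ion lands a diameter 2r from the entry slit, so the separation is 2Δr = 0.0289 m.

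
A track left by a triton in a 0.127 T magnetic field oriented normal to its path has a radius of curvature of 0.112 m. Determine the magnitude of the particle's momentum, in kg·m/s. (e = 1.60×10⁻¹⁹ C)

Since qvB = mv²/r, the momentum p = mv = qBr.
p = (1×1.60×10^-19)(0.127)(0.112) = 2.28×10^-21 kg·m/s.

p ≈ 2.28×10^-21 kg·m/s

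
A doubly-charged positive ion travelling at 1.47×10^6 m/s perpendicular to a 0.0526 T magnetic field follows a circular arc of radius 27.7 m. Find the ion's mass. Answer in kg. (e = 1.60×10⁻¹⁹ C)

qvB = mv²/r ⇒ m = qBr/v.
m = (2×1.60×10^-19)(0.0526)(27.7) / (1.47×10^6) = 3.17×10^-25 kg.

m ≈ 3.17×10^-25 kg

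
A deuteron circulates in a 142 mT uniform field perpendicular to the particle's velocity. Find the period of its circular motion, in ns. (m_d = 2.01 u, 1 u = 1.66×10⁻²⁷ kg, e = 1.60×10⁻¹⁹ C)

The cyclotron period is independent of speed: T = 2πm/(qB).
T = 2π(3.34×10^-27) / [(1×1.60×10^-19)(0.142)] = 9.23×10^-7 s.

T ≈ 923 ns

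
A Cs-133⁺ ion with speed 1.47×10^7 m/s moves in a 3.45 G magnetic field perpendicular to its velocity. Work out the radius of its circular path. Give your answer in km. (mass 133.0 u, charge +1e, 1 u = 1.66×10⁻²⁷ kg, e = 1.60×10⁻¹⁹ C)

r ≈ 58.8 km

The magnetic force provides the centripetal force: qvB = mv²/r, so r = mv/(qB).
r = (2.21×10^-25 kg)(1.47×10^7 m/s) / [(1×1.60×10^-19 C)(3.45×10^-4 T)] = 5.88×10^4 m.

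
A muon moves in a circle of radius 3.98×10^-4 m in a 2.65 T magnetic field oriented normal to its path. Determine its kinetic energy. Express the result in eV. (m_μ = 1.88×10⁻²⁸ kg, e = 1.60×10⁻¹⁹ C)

K ≈ 473 eV

v = qBr/m = (1×1.60×10^-19)(2.65)(3.98×10^-4) / (1.88×10^-28) = 8.98×10^5 m/s.
K = ½mv² = 0.5·(1.88×10^-28)·(8.98×10^5)² = 7.57×10^-17 J = 473 eV.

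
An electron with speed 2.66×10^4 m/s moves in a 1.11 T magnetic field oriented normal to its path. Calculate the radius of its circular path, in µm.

r ≈ 0.136 µm

The magnetic force provides the centripetal force: qvB = mv²/r, so r = mv/(qB).
r = (9.11×10^-31 kg)(2.66×10^4 m/s) / [(1×1.60×10^-19 C)(1.11 T)] = 1.36×10^-7 m.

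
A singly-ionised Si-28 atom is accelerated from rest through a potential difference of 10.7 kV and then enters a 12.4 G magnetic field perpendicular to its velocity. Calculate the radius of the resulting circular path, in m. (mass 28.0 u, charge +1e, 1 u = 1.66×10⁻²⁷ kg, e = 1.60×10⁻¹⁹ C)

The kinetic energy gained is K = qV = (1×1.60×10^-19)(1.07×10^4) = 1.71×10^-15 J.
v = √(2K/m) = 2.71×10^5 m/s.
r = mv/(qB) = (4.65×10^-26)(2.71×10^5) / [(1×1.60×10^-19)(1.24×10^-3)] = 63.6 m.

r ≈ 63.6 m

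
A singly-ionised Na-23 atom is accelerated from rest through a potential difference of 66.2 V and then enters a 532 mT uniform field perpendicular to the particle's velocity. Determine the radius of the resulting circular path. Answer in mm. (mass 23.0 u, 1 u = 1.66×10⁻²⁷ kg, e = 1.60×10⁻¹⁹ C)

r ≈ 10.6 mm

The kinetic energy gained is K = qV = (1×1.60×10^-19)(66.2) = 1.06×10^-17 J.
v = √(2K/m) = 2.36×10^4 m/s.
r = mv/(qB) = (3.82×10^-26)(2.36×10^4) / [(1×1.60×10^-19)(0.532)] = 0.0106 m.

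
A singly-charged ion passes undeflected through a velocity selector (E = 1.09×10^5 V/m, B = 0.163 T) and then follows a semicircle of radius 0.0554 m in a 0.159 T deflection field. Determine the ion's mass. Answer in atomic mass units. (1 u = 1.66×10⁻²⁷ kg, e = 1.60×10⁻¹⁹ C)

m ≈ 1.27 u

v = E/B₁ = 6.69×10^5 m/s.
From r = mv/(qB₂), m = qB₂r/v = (1×1.60×10^-19)(0.159)(0.0554) / (6.69×10^5) = 2.11×10^-27 kg.
In atomic mass units: m = 2.11×10^-27 / 1.66×10^-27 = 1.27 u.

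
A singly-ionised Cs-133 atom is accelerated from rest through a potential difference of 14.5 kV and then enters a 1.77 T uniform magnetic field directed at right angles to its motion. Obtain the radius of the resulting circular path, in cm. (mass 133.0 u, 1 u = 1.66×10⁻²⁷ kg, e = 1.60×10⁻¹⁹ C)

r ≈ 11.3 cm

The kinetic energy gained is K = qV = (1×1.60×10^-19)(1.45×10^4) = 2.32×10^-15 J.
v = √(2K/m) = 1.45×10^5 m/s.
r = mv/(qB) = (2.21×10^-25)(1.45×10^5) / [(1×1.60×10^-19)(1.77)] = 0.113 m.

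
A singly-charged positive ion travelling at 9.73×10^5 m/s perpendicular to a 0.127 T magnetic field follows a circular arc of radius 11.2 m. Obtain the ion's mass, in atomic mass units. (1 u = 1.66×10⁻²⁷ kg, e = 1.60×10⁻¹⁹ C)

qvB = mv²/r ⇒ m = qBr/v.
m = (1×1.60×10^-19)(0.127)(11.2) / (9.73×10^5) = 2.34×10^-25 kg = 141 u.

m ≈ 141 u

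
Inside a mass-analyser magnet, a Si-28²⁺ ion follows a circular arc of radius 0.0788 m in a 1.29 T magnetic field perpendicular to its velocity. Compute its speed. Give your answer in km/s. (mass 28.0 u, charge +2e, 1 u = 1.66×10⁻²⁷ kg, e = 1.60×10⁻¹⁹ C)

From qvB = mv²/r, v = qBr/m.
v = (2×1.60×10^-19)(1.29)(0.0788) / (4.65×10^-26) = 7.00×10^5 m/s.

v ≈ 700 km/s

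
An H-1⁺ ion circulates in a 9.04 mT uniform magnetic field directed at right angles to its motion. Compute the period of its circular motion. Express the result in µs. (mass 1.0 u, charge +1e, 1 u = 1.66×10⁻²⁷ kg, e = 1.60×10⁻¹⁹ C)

T ≈ 7.21 µs

The cyclotron period is independent of speed: T = 2πm/(qB).
T = 2π(1.66×10^-27) / [(1×1.60×10^-19)(9.04×10^-3)] = 7.21×10^-6 s.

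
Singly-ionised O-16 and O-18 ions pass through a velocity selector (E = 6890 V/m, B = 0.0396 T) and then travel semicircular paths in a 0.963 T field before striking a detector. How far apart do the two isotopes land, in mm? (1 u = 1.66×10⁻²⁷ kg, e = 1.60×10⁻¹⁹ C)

Both emerge at v = E/B₁ = 1.74×10^5 m/s.
r = mv/(qB₂), so r₁ = 0.02999 m and r₂ = 0.03374 m, giving Δr = 3.75×10^-3 m.
After a semicircle each ion lands a diameter 2r from the entry slit, so the separation is 2Δr = 7.50×10^-3 m.

Δd ≈ 7.50 mm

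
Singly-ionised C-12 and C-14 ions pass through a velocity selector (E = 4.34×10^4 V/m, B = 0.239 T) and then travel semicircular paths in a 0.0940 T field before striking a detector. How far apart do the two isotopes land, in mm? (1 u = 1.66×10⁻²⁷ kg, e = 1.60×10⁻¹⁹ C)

Both emerge at v = E/B₁ = 1.82×10^5 m/s.
r = mv/(qB₂), so r₁ = 0.2405 m and r₂ = 0.2806 m, giving Δr = 0.0401 m.
After a semicircle each ion lands a diameter 2r from the entry slit, so the separation is 2Δr = 0.0802 m.

Δd ≈ 80.2 mm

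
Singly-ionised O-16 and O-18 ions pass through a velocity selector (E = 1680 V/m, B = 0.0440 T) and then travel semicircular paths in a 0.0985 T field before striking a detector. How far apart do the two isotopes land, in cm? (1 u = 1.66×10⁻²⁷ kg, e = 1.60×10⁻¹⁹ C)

Both emerge at v = E/B₁ = 3.82×10^4 m/s.
r = mv/(qB₂), so r₁ = 0.06435 m and r₂ = 0.07239 m, giving Δr = 8.04×10^-3 m.
After a semicircle each ion lands a diameter 2r from the entry slit, so the separation is 2Δr = 0.0161 m.

Δd ≈ 1.61 cm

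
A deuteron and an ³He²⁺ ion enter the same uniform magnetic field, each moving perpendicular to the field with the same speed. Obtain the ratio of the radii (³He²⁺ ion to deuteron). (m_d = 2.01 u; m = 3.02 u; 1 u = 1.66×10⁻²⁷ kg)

r = mv/(qB) ⇒ at equal v, r ∝ m/q.
r_{³He²⁺ ion}/r_{deuteron} = 0.751.

ratio ≈ 0.751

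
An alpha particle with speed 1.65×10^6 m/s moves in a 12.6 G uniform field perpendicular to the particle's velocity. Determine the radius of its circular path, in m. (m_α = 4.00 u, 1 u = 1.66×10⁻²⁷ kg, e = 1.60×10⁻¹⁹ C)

r ≈ 27.2 m

The magnetic force provides the centripetal force: qvB = mv²/r, so r = mv/(qB).
r = (6.64×10^-27 kg)(1.65×10^6 m/s) / [(2×1.60×10^-19 C)(1.26×10^-3 T)] = 27.2 m.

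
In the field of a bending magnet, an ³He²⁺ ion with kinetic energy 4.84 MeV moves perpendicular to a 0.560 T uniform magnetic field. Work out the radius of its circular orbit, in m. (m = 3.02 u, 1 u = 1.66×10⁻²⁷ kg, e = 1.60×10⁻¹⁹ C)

r ≈ 0.492 m

Convert the energy: K = 4.84 MeV = 7.74×10^-13 J.
v = √(2K/m) = √(2·7.74×10^-13/5.01×10^-27) = 1.76×10^7 m/s.
r = mv/(qB) = (5.01×10^-27)(1.76×10^7) / [(2×1.60×10^-19)(0.560)] = 0.492 m.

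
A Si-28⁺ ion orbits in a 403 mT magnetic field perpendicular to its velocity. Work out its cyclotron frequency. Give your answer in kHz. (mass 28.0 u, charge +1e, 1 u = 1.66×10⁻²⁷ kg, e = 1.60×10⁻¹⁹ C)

f = qB/(2πm) = (1×1.60×10^-19)(0.403) / [2π(4.65×10^-26)] = 2.21×10^5 Hz.

f ≈ 221 kHz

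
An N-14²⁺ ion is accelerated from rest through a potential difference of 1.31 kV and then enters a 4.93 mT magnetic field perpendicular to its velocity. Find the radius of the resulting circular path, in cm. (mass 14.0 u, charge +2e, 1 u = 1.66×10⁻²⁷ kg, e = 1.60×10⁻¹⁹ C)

The kinetic energy gained is K = qV = (2×1.60×10^-19)(1310) = 4.19×10^-16 J.
v = √(2K/m) = 1.90×10^5 m/s.
r = mv/(qB) = (2.32×10^-26)(1.90×10^5) / [(2×1.60×10^-19)(4.93×10^-3)] = 2.80 m.

r ≈ 280 cm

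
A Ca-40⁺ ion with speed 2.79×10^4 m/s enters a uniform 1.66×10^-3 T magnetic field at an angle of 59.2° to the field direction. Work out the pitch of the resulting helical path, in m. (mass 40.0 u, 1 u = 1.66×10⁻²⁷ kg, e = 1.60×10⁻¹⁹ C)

pitch ≈ 22.4 m

The velocity component along B is v∥ = v cos59.2° = 1.43×10^4 m/s.
The cyclotron period T = 2πm/(qB) = 1.57×10^-3 s is set by m, q, B alone.
Pitch = v∥·T = (1.43×10^4)(1.57×10^-3) = 22.4 m.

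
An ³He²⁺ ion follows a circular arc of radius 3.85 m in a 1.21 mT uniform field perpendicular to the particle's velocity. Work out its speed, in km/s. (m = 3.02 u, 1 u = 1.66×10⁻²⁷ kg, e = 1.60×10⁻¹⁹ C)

From qvB = mv²/r, v = qBr/m.
v = (2×1.60×10^-19)(1.21×10^-3)(3.85) / (5.01×10^-27) = 2.97×10^5 m/s.

v ≈ 297 km/s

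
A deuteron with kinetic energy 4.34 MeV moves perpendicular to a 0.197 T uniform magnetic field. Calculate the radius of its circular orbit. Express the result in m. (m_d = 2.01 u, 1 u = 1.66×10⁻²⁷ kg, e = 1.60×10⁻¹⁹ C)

Convert the energy: K = 4.34 MeV = 6.94×10^-13 J.
v = √(2K/m) = √(2·6.94×10^-13/3.34×10^-27) = 2.04×10^7 m/s.
r = mv/(qB) = (3.34×10^-27)(2.04×10^7) / [(1×1.60×10^-19)(0.197)] = 2.16 m.

r ≈ 2.16 m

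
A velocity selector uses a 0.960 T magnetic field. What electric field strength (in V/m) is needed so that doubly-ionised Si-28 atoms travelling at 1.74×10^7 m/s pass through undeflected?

E ≈ 1.67×10^7 V/m

qE = qvB ⇒ E = vB = (1.74×10^7)(0.960) = 1.67×10^7 V/m.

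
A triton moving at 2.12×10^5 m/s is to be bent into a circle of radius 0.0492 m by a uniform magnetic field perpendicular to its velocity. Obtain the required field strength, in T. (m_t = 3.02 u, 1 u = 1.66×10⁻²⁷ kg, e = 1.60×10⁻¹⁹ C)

qvB = mv²/r gives B = mv/(qr).
B = (5.01×10^-27)(2.12×10^5) / [(1×1.60×10^-19)(0.0492)] = 0.135 T.

B ≈ 0.135 T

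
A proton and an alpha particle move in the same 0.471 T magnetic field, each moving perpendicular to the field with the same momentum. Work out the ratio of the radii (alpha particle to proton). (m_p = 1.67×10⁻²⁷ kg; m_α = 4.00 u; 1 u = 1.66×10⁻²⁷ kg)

ratio ≈ 0.500

r = p/(qB) ⇒ at equal p, r ∝ 1/q.
r_{alpha particle}/r_{proton} = 0.500.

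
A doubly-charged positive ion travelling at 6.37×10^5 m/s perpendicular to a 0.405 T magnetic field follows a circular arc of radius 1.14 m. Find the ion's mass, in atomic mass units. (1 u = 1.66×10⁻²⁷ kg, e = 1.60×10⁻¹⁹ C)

m ≈ 140 u

qvB = mv²/r ⇒ m = qBr/v.
m = (2×1.60×10^-19)(0.405)(1.14) / (6.37×10^5) = 2.32×10^-25 kg = 140 u.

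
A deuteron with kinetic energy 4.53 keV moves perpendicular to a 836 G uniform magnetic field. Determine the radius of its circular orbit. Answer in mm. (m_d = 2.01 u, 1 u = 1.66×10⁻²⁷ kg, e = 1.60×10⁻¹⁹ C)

r ≈ 164 mm

Convert the energy: K = 4.53 keV = 7.25×10^-16 J.
v = √(2K/m) = √(2·7.25×10^-16/3.34×10^-27) = 6.59×10^5 m/s.
r = mv/(qB) = (3.34×10^-27)(6.59×10^5) / [(1×1.60×10^-19)(0.0836)] = 0.164 m.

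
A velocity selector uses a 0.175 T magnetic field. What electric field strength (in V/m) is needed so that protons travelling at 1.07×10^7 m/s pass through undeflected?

E ≈ 1.87×10^6 V/m

qE = qvB ⇒ E = vB = (1.07×10^7)(0.175) = 1.87×10^6 V/m.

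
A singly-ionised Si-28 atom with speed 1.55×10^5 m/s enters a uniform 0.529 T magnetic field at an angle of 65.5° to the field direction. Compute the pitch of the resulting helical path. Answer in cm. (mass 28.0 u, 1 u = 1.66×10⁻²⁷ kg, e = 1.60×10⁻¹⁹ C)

The velocity component along B is v∥ = v cos65.5° = 6.43×10^4 m/s.
The cyclotron period T = 2πm/(qB) = 3.45×10^-6 s is set by m, q, B alone.
Pitch = v∥·T = (6.43×10^4)(3.45×10^-6) = 0.222 m.

pitch ≈ 22.2 cm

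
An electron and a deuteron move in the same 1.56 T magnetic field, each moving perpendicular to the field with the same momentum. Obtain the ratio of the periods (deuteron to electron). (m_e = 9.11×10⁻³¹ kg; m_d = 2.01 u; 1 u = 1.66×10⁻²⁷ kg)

ratio ≈ 3660

T = 2πm/(qB) is independent of speed, so T₂/T₁ = (m₂/q₂)/(m₁/q₁).
T_{deuteron}/T_{electron} = (3.34×10^-27/1e) / (9.11×10^-31/1e) = 3660.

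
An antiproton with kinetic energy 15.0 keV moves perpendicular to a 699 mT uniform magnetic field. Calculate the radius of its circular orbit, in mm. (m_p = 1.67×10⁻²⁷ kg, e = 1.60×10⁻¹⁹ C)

Convert the energy: K = 15.0 keV = 2.40×10^-15 J.
v = √(2K/m) = √(2·2.40×10^-15/1.67×10^-27) = 1.70×10^6 m/s.
r = mv/(qB) = (1.67×10^-27)(1.70×10^6) / [(1×1.60×10^-19)(0.699)] = 0.0253 m.

r ≈ 25.3 mm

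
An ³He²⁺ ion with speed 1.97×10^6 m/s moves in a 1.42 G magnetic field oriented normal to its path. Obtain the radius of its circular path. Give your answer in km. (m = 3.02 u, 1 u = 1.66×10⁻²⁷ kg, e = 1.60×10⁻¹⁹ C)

The magnetic force provides the centripetal force: qvB = mv²/r, so r = mv/(qB).
r = (5.01×10^-27 kg)(1.97×10^6 m/s) / [(2×1.60×10^-19 C)(1.42×10^-4 T)] = 217 m.

r ≈ 0.217 km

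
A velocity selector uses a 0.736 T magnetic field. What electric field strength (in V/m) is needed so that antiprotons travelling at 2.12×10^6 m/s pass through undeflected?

qE = qvB ⇒ E = vB = (2.12×10^6)(0.736) = 1.56×10^6 V/m.

E ≈ 1.56×10^6 V/m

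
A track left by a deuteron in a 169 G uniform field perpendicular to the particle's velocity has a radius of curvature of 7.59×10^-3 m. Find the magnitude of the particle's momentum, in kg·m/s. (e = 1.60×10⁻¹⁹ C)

Since qvB = mv²/r, the momentum p = mv = qBr.
p = (1×1.60×10^-19)(0.0169)(7.59×10^-3) = 2.05×10^-23 kg·m/s.

p ≈ 2.05×10^-23 kg·m/s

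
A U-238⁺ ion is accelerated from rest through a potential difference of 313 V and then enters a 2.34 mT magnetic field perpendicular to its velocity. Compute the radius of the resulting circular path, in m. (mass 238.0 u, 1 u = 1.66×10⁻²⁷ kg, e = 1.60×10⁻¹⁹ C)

r ≈ 16.8 m

The kinetic energy gained is K = qV = (1×1.60×10^-19)(313) = 5.01×10^-17 J.
v = √(2K/m) = 1.59×10^4 m/s.
r = mv/(qB) = (3.95×10^-25)(1.59×10^4) / [(1×1.60×10^-19)(2.34×10^-3)] = 16.8 m.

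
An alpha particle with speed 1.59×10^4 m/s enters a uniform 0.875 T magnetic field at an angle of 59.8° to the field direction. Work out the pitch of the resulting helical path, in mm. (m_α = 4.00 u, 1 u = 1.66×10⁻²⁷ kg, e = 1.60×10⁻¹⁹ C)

The velocity component along B is v∥ = v cos59.8° = 8000 m/s.
The cyclotron period T = 2πm/(qB) = 1.49×10^-7 s is set by m, q, B alone.
Pitch = v∥·T = (8000)(1.49×10^-7) = 1.19×10^-3 m.

pitch ≈ 1.19 mm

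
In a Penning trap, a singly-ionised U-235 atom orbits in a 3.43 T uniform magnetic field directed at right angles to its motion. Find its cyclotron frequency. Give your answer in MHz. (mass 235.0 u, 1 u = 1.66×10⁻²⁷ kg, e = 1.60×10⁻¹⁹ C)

f = qB/(2πm) = (1×1.60×10^-19)(3.43) / [2π(3.90×10^-25)] = 2.24×10^5 Hz.

f ≈ 0.224 MHz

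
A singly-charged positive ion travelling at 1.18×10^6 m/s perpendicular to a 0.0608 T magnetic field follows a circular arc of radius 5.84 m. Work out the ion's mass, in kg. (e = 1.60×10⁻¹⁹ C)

m ≈ 4.81×10^-26 kg

qvB = mv²/r ⇒ m = qBr/v.
m = (1×1.60×10^-19)(0.0608)(5.84) / (1.18×10^6) = 4.81×10^-26 kg.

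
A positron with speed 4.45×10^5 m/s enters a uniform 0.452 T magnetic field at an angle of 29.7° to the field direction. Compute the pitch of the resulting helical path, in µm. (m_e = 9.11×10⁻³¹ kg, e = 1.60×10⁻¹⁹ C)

pitch ≈ 30.6 µm

The velocity component along B is v∥ = v cos29.7° = 3.87×10^5 m/s.
The cyclotron period T = 2πm/(qB) = 7.91×10^-11 s is set by m, q, B alone.
Pitch = v∥·T = (3.87×10^5)(7.91×10^-11) = 3.06×10^-5 m.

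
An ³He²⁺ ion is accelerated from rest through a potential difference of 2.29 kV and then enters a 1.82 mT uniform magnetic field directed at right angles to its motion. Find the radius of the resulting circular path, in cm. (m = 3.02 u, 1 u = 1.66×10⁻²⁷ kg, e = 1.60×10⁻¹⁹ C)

r ≈ 465 cm

The kinetic energy gained is K = qV = (2×1.60×10^-19)(2290) = 7.33×10^-16 J.
v = √(2K/m) = 5.41×10^5 m/s.
r = mv/(qB) = (5.01×10^-27)(5.41×10^5) / [(2×1.60×10^-19)(1.82×10^-3)] = 4.65 m.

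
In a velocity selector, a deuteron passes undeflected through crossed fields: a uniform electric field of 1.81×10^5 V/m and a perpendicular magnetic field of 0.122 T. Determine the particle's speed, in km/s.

v ≈ 1480 km/s

For zero net force, qE = qvB, so v = E/B.
v = (1.81×10^5) / (0.122) = 1.48×10^6 m/s.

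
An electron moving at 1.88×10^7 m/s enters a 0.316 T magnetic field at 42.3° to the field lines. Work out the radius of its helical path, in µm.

Only the perpendicular component v⊥ = v sin42.3° = 1.27×10^7 m/s is bent by the field.
r = m v⊥ /(qB) = (9.11×10^-31)(1.27×10^7) / [(1×1.60×10^-19)(0.316)] = 2.28×10^-4 m.

r ≈ 228 µm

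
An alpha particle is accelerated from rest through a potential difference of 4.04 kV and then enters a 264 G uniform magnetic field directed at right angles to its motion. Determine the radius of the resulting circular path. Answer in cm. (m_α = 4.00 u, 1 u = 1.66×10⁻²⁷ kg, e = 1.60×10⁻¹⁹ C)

The kinetic energy gained is K = qV = (2×1.60×10^-19)(4040) = 1.29×10^-15 J.
v = √(2K/m) = 6.24×10^5 m/s.
r = mv/(qB) = (6.64×10^-27)(6.24×10^5) / [(2×1.60×10^-19)(0.0264)] = 0.490 m.

r ≈ 49.0 cm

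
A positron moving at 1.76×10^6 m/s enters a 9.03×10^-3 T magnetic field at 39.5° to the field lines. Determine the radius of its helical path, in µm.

r ≈ 706 µm

Only the perpendicular component v⊥ = v sin39.5° = 1.12×10^6 m/s is bent by the field.
r = m v⊥ /(qB) = (9.11×10^-31)(1.12×10^6) / [(1×1.60×10^-19)(9.03×10^-3)] = 7.06×10^-4 m.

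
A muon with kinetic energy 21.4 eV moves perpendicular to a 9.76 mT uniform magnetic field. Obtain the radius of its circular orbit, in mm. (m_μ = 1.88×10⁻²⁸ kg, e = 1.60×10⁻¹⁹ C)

r ≈ 23.0 mm

Convert the energy: K = 21.4 eV = 3.42×10^-18 J.
v = √(2K/m) = √(2·3.42×10^-18/1.88×10^-28) = 1.91×10^5 m/s.
r = mv/(qB) = (1.88×10^-28)(1.91×10^5) / [(1×1.60×10^-19)(9.76×10^-3)] = 0.0230 m.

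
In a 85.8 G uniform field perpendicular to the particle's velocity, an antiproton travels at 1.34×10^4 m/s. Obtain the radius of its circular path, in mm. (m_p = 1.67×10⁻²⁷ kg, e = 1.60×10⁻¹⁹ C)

The magnetic force provides the centripetal force: qvB = mv²/r, so r = mv/(qB).
r = (1.67×10^-27 kg)(1.34×10^4 m/s) / [(1×1.60×10^-19 C)(8.58×10^-3 T)] = 0.0163 m.

r ≈ 16.3 mm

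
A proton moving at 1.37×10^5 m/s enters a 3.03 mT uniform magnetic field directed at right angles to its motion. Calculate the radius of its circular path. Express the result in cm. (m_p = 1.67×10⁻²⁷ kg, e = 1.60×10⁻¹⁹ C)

The magnetic force provides the centripetal force: qvB = mv²/r, so r = mv/(qB).
r = (1.67×10^-27 kg)(1.37×10^5 m/s) / [(1×1.60×10^-19 C)(3.03×10^-3 T)] = 0.472 m.

r ≈ 47.2 cm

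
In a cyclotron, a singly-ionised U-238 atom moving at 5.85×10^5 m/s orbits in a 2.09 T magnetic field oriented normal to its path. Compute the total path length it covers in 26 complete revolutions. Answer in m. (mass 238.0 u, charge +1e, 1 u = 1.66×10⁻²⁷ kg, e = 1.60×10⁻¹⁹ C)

L ≈ 113 m

r = mv/(qB) = 0.691 m, so one revolution covers 2πr = 4.34 m.
In 26 revolutions: L = 26·2πr = 113 m.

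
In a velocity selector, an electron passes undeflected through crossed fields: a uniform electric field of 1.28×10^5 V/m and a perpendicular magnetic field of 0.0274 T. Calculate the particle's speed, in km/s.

v ≈ 4670 km/s

For zero net force, qE = qvB, so v = E/B.
v = (1.28×10^5) / (0.0274) = 4.67×10^6 m/s.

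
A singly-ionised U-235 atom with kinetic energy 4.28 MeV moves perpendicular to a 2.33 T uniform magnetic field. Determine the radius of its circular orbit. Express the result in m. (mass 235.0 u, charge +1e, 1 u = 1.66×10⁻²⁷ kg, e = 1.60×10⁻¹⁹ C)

r ≈ 1.96 m

Convert the energy: K = 4.28 MeV = 6.85×10^-13 J.
v = √(2K/m) = √(2·6.85×10^-13/3.90×10^-25) = 1.87×10^6 m/s.
r = mv/(qB) = (3.90×10^-25)(1.87×10^6) / [(1×1.60×10^-19)(2.33)] = 1.96 m.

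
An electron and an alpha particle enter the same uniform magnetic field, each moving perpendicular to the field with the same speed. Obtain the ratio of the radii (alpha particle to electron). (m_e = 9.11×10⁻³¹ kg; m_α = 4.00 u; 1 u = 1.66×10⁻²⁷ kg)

r = mv/(qB) ⇒ at equal v, r ∝ m/q.
r_{alpha particle}/r_{electron} = 3640.

ratio ≈ 3640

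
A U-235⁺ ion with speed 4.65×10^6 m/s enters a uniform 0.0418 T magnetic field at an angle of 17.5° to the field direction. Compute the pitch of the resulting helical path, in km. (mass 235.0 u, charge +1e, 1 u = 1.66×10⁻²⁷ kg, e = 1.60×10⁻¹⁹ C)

The velocity component along B is v∥ = v cos17.5° = 4.43×10^6 m/s.
The cyclotron period T = 2πm/(qB) = 3.66×10^-4 s is set by m, q, B alone.
Pitch = v∥·T = (4.43×10^6)(3.66×10^-4) = 1630 m.

pitch ≈ 1.63 km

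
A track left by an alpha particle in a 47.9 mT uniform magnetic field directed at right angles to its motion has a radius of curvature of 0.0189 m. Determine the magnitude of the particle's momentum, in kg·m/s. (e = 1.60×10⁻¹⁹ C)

Since qvB = mv²/r, the momentum p = mv = qBr.
p = (2×1.60×10^-19)(0.0479)(0.0189) = 2.90×10^-22 kg·m/s.

p ≈ 2.90×10^-22 kg·m/s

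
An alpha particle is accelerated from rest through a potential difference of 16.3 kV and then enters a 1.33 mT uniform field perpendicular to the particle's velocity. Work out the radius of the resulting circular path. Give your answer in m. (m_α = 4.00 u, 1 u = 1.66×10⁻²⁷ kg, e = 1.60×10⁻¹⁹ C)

r ≈ 19.6 m

The kinetic energy gained is K = qV = (2×1.60×10^-19)(1.63×10^4) = 5.22×10^-15 J.
v = √(2K/m) = 1.25×10^6 m/s.
r = mv/(qB) = (6.64×10^-27)(1.25×10^6) / [(2×1.60×10^-19)(1.33×10^-3)] = 19.6 m.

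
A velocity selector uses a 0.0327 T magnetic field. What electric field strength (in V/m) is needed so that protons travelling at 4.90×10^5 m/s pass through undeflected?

qE = qvB ⇒ E = vB = (4.90×10^5)(0.0327) = 1.60×10^4 V/m.

E ≈ 1.60×10^4 V/m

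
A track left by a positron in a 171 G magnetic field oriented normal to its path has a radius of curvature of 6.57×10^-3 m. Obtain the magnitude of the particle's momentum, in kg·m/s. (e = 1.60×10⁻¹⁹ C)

p ≈ 1.80×10^-23 kg·m/s

Since qvB = mv²/r, the momentum p = mv = qBr.
p = (1×1.60×10^-19)(0.0171)(6.57×10^-3) = 1.80×10^-23 kg·m/s.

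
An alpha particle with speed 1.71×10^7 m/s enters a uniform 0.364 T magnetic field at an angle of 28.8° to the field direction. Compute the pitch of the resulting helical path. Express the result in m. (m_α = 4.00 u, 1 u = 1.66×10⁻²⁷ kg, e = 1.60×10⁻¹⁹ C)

The velocity component along B is v∥ = v cos28.8° = 1.50×10^7 m/s.
The cyclotron period T = 2πm/(qB) = 3.58×10^-7 s is set by m, q, B alone.
Pitch = v∥·T = (1.50×10^7)(3.58×10^-7) = 5.37 m.

pitch ≈ 5.37 m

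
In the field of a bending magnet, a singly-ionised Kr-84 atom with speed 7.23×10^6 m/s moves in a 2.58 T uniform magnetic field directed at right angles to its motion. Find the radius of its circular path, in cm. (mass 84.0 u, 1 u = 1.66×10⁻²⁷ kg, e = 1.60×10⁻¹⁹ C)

r ≈ 244 cm

The magnetic force provides the centripetal force: qvB = mv²/r, so r = mv/(qB).
r = (1.39×10^-25 kg)(7.23×10^6 m/s) / [(1×1.60×10^-19 C)(2.58 T)] = 2.44 m.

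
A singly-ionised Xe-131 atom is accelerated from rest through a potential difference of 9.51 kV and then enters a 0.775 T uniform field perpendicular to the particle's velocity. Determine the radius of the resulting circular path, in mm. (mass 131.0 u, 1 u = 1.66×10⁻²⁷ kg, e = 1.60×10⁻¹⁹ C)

The kinetic energy gained is K = qV = (1×1.60×10^-19)(9510) = 1.52×10^-15 J.
v = √(2K/m) = 1.18×10^5 m/s.
r = mv/(qB) = (2.17×10^-25)(1.18×10^5) / [(1×1.60×10^-19)(0.775)] = 0.207 m.

r ≈ 207 mm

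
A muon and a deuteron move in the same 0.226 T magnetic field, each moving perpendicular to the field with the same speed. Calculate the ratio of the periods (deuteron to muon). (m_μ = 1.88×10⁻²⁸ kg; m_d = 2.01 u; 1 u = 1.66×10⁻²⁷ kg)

T = 2πm/(qB) is independent of speed, so T₂/T₁ = (m₂/q₂)/(m₁/q₁).
T_{deuteron}/T_{muon} = (3.34×10^-27/1e) / (1.88×10^-28/1e) = 17.7.

ratio ≈ 17.7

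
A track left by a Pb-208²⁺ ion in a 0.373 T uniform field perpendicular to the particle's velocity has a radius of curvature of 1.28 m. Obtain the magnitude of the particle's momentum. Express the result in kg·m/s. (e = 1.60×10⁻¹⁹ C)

Since qvB = mv²/r, the momentum p = mv = qBr.
p = (2×1.60×10^-19)(0.373)(1.28) = 1.53×10^-19 kg·m/s.

p ≈ 1.53×10^-19 kg·m/s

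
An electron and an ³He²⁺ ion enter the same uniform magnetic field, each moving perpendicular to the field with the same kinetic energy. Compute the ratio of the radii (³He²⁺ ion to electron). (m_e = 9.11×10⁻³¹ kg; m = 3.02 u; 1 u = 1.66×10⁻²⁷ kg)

ratio ≈ 37.1

r = √(2mK)/(qB) ⇒ at equal K, r ∝ √m/q.
r_{³He²⁺ ion}/r_{electron} = 37.1.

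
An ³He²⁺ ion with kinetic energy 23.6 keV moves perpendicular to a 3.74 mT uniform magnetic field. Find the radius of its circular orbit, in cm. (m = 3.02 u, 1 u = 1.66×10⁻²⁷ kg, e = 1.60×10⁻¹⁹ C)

Convert the energy: K = 23.6 keV = 3.78×10^-15 J.
v = √(2K/m) = √(2·3.78×10^-15/5.01×10^-27) = 1.23×10^6 m/s.
r = mv/(qB) = (5.01×10^-27)(1.23×10^6) / [(2×1.60×10^-19)(3.74×10^-3)] = 5.14 m.

r ≈ 514 cm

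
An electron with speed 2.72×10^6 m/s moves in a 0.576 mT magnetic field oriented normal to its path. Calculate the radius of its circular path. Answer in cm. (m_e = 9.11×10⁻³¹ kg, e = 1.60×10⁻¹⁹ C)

r ≈ 2.69 cm

The magnetic force provides the centripetal force: qvB = mv²/r, so r = mv/(qB).
r = (9.11×10^-31 kg)(2.72×10^6 m/s) / [(1×1.60×10^-19 C)(5.76×10^-4 T)] = 0.0269 m.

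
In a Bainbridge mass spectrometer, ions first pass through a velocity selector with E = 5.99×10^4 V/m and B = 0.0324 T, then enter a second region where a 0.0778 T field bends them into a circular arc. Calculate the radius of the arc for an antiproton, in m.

r ≈ 0.248 m

The selector passes v = E/B = 5.99×10^4/0.0324 = 1.85×10^6 m/s.
In the deflection region, r = mv/(qB₂) = (1.67×10^-27)(1.85×10^6) / [(1×1.60×10^-19)(0.0778)] = 0.248 m.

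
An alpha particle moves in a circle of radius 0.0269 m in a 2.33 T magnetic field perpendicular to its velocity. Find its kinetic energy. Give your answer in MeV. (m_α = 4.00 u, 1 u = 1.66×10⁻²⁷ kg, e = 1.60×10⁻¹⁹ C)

v = qBr/m = (2×1.60×10^-19)(2.33)(0.0269) / (6.64×10^-27) = 3.02×10^6 m/s.
K = ½mv² = 0.5·(6.64×10^-27)·(3.02×10^6)² = 3.03×10^-14 J = 0.189 MeV.

K ≈ 0.189 MeV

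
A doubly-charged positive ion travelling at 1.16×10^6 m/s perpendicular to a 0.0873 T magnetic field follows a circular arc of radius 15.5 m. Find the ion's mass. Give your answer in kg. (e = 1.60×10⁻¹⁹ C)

m ≈ 3.73×10^-25 kg

qvB = mv²/r ⇒ m = qBr/v.
m = (2×1.60×10^-19)(0.0873)(15.5) / (1.16×10^6) = 3.73×10^-25 kg.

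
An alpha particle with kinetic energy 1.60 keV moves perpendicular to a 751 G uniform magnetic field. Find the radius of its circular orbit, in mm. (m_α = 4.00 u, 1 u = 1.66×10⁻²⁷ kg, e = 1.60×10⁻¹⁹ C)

Convert the energy: K = 1.60 keV = 2.56×10^-16 J.
v = √(2K/m) = √(2·2.56×10^-16/6.64×10^-27) = 2.78×10^5 m/s.
r = mv/(qB) = (6.64×10^-27)(2.78×10^5) / [(2×1.60×10^-19)(0.0751)] = 0.0767 m.

r ≈ 76.7 mm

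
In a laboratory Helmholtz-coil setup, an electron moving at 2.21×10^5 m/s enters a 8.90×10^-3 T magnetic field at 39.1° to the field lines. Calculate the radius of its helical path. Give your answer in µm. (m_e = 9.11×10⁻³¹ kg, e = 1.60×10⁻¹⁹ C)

r ≈ 89.2 µm

Only the perpendicular component v⊥ = v sin39.1° = 1.39×10^5 m/s is bent by the field.
r = m v⊥ /(qB) = (9.11×10^-31)(1.39×10^5) / [(1×1.60×10^-19)(8.90×10^-3)] = 8.92×10^-5 m.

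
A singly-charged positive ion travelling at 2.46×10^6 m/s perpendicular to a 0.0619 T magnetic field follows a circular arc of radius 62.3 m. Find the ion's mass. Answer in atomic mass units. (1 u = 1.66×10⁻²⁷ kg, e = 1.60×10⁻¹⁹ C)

m ≈ 151 u

qvB = mv²/r ⇒ m = qBr/v.
m = (1×1.60×10^-19)(0.0619)(62.3) / (2.46×10^6) = 2.51×10^-25 kg = 151 u.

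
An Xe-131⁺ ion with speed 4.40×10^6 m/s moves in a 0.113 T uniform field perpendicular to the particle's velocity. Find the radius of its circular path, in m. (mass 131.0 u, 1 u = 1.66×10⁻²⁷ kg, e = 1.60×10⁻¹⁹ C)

r ≈ 52.9 m

The magnetic force provides the centripetal force: qvB = mv²/r, so r = mv/(qB).
r = (2.17×10^-25 kg)(4.40×10^6 m/s) / [(1×1.60×10^-19 C)(0.113 T)] = 52.9 m.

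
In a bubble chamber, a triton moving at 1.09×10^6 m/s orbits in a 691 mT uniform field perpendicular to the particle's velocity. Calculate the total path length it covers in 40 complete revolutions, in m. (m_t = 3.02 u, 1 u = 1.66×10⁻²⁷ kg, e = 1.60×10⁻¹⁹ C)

L ≈ 12.4 m

r = mv/(qB) = 0.0494 m, so one revolution covers 2πr = 0.311 m.
In 40 revolutions: L = 40·2πr = 12.4 m.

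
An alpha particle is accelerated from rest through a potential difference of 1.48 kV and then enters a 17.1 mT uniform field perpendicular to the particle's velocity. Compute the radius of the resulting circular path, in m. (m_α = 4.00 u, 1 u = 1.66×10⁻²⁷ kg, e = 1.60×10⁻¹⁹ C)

The kinetic energy gained is K = qV = (2×1.60×10^-19)(1480) = 4.74×10^-16 J.
v = √(2K/m) = 3.78×10^5 m/s.
r = mv/(qB) = (6.64×10^-27)(3.78×10^5) / [(2×1.60×10^-19)(0.0171)] = 0.458 m.

r ≈ 0.458 m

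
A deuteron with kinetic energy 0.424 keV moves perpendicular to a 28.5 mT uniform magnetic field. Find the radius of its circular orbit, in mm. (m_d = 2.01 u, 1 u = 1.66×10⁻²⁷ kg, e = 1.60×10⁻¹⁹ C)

r ≈ 148 mm

Convert the energy: K = 0.424 keV = 6.78×10^-17 J.
v = √(2K/m) = √(2·6.78×10^-17/3.34×10^-27) = 2.02×10^5 m/s.
r = mv/(qB) = (3.34×10^-27)(2.02×10^5) / [(1×1.60×10^-19)(0.0285)] = 0.148 m.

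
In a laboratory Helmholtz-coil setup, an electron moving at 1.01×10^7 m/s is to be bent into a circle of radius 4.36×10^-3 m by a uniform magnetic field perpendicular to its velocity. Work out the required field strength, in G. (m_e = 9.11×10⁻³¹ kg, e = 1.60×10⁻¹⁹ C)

B ≈ 132 G

qvB = mv²/r gives B = mv/(qr).
B = (9.11×10^-31)(1.01×10^7) / [(1×1.60×10^-19)(4.36×10^-3)] = 0.0132 T.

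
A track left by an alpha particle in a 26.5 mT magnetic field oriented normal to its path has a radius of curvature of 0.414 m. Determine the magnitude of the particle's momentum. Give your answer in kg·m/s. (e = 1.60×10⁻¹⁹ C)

p ≈ 3.51×10^-21 kg·m/s

Since qvB = mv²/r, the momentum p = mv = qBr.
p = (2×1.60×10^-19)(0.0265)(0.414) = 3.51×10^-21 kg·m/s.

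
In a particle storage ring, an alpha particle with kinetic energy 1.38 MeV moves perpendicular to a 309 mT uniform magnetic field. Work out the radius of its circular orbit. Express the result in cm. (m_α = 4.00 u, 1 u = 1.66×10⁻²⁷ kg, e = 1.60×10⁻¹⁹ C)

r ≈ 54.8 cm

Convert the energy: K = 1.38 MeV = 2.21×10^-13 J.
v = √(2K/m) = √(2·2.21×10^-13/6.64×10^-27) = 8.16×10^6 m/s.
r = mv/(qB) = (6.64×10^-27)(8.16×10^6) / [(2×1.60×10^-19)(0.309)] = 0.548 m.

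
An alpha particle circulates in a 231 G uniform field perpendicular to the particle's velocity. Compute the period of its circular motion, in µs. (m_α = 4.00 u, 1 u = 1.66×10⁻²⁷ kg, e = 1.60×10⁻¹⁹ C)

The cyclotron period is independent of speed: T = 2πm/(qB).
T = 2π(6.64×10^-27) / [(2×1.60×10^-19)(0.0231)] = 5.64×10^-6 s.

T ≈ 5.64 µs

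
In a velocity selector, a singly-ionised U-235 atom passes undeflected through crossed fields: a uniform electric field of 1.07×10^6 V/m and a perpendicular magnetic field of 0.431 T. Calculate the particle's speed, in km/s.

v ≈ 2480 km/s

For zero net force, qE = qvB, so v = E/B.
v = (1.07×10^6) / (0.431) = 2.48×10^6 m/s.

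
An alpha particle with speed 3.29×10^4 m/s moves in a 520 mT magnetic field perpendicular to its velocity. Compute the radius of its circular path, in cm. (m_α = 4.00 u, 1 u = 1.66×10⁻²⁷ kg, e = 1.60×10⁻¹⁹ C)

The magnetic force provides the centripetal force: qvB = mv²/r, so r = mv/(qB).
r = (6.64×10^-27 kg)(3.29×10^4 m/s) / [(2×1.60×10^-19 C)(0.520 T)] = 1.31×10^-3 m.

r ≈ 0.131 cm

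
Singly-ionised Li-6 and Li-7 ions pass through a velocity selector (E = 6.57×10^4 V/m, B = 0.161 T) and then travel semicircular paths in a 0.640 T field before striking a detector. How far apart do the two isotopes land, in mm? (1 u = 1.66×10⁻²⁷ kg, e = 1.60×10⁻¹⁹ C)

Δd ≈ 13.2 mm

Both emerge at v = E/B₁ = 4.08×10^5 m/s.
r = mv/(qB₂), so r₁ = 0.03969 m and r₂ = 0.04631 m, giving Δr = 6.62×10^-3 m.
After a semicircle each ion lands a diameter 2r from the entry slit, so the separation is 2Δr = 0.0132 m.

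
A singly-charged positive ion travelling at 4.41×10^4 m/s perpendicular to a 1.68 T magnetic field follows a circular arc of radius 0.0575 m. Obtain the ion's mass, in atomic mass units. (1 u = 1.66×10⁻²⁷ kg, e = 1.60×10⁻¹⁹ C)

qvB = mv²/r ⇒ m = qBr/v.
m = (1×1.60×10^-19)(1.68)(0.0575) / (4.41×10^4) = 3.50×10^-25 kg = 211 u.

m ≈ 211 u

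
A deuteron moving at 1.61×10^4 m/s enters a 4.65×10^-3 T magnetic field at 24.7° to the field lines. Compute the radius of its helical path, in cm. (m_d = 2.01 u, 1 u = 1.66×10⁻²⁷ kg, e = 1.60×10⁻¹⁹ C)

r ≈ 3.02 cm

Only the perpendicular component v⊥ = v sin24.7° = 6730 m/s is bent by the field.
r = m v⊥ /(qB) = (3.34×10^-27)(6730) / [(1×1.60×10^-19)(4.65×10^-3)] = 0.0302 m.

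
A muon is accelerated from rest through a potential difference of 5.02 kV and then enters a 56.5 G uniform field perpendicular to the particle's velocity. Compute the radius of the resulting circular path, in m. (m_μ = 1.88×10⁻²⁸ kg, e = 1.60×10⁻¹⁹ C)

The kinetic energy gained is K = qV = (1×1.60×10^-19)(5020) = 8.03×10^-16 J.
v = √(2K/m) = 2.92×10^6 m/s.
r = mv/(qB) = (1.88×10^-28)(2.92×10^6) / [(1×1.60×10^-19)(5.65×10^-3)] = 0.608 m.

r ≈ 0.608 m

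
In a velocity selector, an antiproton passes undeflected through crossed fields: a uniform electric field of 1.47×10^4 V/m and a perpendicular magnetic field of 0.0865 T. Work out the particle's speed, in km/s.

For zero net force, qE = qvB, so v = E/B.
v = (1.47×10^4) / (0.0865) = 1.70×10^5 m/s.

v ≈ 170 km/s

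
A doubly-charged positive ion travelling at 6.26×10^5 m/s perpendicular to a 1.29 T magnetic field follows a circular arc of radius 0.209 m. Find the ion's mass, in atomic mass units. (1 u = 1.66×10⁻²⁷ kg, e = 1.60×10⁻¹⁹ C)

qvB = mv²/r ⇒ m = qBr/v.
m = (2×1.60×10^-19)(1.29)(0.209) / (6.26×10^5) = 1.38×10^-25 kg = 83.0 u.

m ≈ 83.0 u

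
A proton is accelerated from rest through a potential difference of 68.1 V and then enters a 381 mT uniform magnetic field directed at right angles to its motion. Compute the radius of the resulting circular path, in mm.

r ≈ 3.13 mm

The kinetic energy gained is K = qV = (1×1.60×10^-19)(68.1) = 1.09×10^-17 J.
v = √(2K/m) = 1.14×10^5 m/s.
r = mv/(qB) = (1.67×10^-27)(1.14×10^5) / [(1×1.60×10^-19)(0.381)] = 3.13×10^-3 m.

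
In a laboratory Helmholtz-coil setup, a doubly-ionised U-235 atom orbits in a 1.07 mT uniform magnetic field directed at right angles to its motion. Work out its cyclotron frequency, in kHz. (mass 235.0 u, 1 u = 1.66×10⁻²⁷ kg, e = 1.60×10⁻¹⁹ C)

f = qB/(2πm) = (2×1.60×10^-19)(1.07×10^-3) / [2π(3.90×10^-25)] = 140 Hz.

f ≈ 0.140 kHz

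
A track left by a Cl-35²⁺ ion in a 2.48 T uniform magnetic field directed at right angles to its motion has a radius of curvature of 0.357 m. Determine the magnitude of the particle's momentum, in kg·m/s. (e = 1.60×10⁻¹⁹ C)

Since qvB = mv²/r, the momentum p = mv = qBr.
p = (2×1.60×10^-19)(2.48)(0.357) = 2.83×10^-19 kg·m/s.

p ≈ 2.83×10^-19 kg·m/s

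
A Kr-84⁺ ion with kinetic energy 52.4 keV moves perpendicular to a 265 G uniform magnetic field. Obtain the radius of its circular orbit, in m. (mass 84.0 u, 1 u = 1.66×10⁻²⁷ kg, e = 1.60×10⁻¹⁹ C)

Convert the energy: K = 52.4 keV = 8.38×10^-15 J.
v = √(2K/m) = √(2·8.38×10^-15/1.39×10^-25) = 3.47×10^5 m/s.
r = mv/(qB) = (1.39×10^-25)(3.47×10^5) / [(1×1.60×10^-19)(0.0265)] = 11.4 m.

r ≈ 11.4 m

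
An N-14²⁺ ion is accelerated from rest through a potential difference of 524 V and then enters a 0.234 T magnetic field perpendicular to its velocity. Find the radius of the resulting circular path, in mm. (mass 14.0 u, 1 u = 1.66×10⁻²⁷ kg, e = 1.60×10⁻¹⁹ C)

The kinetic energy gained is K = qV = (2×1.60×10^-19)(524) = 1.68×10^-16 J.
v = √(2K/m) = 1.20×10^5 m/s.
r = mv/(qB) = (2.32×10^-26)(1.20×10^5) / [(2×1.60×10^-19)(0.234)] = 0.0373 m.

r ≈ 37.3 mm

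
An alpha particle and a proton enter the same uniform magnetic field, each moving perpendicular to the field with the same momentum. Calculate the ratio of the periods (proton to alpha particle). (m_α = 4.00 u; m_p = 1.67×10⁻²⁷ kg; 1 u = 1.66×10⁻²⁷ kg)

ratio ≈ 0.503

T = 2πm/(qB) is independent of speed, so T₂/T₁ = (m₂/q₂)/(m₁/q₁).
T_{proton}/T_{alpha particle} = (1.67×10^-27/1e) / (6.64×10^-27/2e) = 0.503.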